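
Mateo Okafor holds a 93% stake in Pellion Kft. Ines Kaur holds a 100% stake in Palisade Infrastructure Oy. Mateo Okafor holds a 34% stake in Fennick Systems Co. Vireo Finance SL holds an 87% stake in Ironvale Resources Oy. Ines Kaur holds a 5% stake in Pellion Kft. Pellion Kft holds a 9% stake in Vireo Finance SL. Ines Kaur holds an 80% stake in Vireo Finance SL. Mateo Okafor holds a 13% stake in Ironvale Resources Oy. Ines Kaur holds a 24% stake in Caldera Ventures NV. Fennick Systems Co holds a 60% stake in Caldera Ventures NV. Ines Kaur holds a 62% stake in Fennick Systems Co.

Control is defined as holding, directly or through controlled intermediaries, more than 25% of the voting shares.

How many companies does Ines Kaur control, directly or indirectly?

5

Ines holds 62% of Fennick, so Ines controls Fennick.
Ines holds 80% of Vireo, so Ines controls Vireo.
Ines holds 100% of Palisade, so Ines controls Palisade.
Vireo holds 87% of Ironvale, so Ines controls Ironvale.
Ines and Fennick together hold 24% + 60% = 84% of Caldera, so Ines controls Caldera.
No other company's threshold is met.
Ines controls 5 companies.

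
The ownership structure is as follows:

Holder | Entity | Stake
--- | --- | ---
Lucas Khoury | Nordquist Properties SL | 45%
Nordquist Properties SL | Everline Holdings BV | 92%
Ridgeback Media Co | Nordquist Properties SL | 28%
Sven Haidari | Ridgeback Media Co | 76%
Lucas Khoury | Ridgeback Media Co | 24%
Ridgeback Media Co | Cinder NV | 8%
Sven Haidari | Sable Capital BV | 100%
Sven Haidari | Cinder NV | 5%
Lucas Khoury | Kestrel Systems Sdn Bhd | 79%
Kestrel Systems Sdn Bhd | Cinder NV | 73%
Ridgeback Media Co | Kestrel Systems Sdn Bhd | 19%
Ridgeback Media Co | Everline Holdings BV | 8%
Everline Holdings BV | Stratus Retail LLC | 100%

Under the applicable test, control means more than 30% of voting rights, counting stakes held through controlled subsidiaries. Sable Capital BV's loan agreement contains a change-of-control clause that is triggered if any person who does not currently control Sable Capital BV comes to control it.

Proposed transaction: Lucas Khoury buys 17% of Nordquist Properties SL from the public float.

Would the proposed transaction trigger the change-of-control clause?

No

The purchase changes only Lucas's holdings, so Lucas is the only person who could newly come to control Sable.
Lucas holds 79% of Kestrel, so Lucas controls Kestrel.
Lucas holds 45% of Nordquist, so Lucas controls Nordquist.
Nordquist holds 92% of Everline, so Lucas controls Everline.
Everline holds 100% of Stratus, so Lucas controls Stratus.
Kestrel holds 73% of Cinder, so Lucas controls Cinder.
Neither Lucas nor any entity Lucas controls holds any voting interest in Sable.
So before the transaction, Lucas does not control Sable.
After the purchase, Lucas's direct stake in Nordquist rises to 45% + 17% = 62%.
Lucas holds 62% of Nordquist, so Lucas controls Nordquist.
After the transaction, neither Lucas nor any entity Lucas controls holds a voting interest in Sable, so Lucas still does not control it.
No new person acquires control, so the clause is not triggered.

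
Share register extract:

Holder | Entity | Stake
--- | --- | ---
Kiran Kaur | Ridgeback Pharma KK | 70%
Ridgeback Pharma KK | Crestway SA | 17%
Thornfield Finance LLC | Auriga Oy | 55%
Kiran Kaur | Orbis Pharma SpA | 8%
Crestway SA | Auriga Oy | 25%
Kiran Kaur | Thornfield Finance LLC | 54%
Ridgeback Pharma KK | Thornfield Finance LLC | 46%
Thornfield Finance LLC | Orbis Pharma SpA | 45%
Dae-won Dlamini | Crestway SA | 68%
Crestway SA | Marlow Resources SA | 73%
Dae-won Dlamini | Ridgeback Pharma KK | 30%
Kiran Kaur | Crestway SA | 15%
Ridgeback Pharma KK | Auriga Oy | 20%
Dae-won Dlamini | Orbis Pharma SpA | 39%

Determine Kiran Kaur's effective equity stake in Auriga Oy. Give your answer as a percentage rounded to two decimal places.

68.14%

Kiran reaches Auriga along 5 paths.
Via Ridgeback → Thornfield: 70% × 46% × 55% = 17.71%.
Via Thornfield: 54% × 55% = 29.7%.
Via Ridgeback: 70% × 20% = 14%.
Via Ridgeback → Crestway: 70% × 17% × 25% = 2.975%.
Via Crestway: 15% × 25% = 3.75%.
Total: 17.71% + 29.7% + 14% + 2.975% + 3.75% = 68.135%.
Rounded: 68.14%.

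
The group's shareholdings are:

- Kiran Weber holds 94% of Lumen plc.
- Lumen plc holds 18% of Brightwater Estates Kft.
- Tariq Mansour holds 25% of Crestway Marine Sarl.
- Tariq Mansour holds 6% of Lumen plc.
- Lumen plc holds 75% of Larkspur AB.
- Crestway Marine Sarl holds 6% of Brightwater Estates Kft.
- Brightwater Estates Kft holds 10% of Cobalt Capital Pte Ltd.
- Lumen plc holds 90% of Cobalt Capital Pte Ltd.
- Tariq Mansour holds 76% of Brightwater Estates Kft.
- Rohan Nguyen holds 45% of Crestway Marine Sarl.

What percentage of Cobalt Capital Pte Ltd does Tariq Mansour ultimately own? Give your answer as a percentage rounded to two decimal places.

Tariq reaches Cobalt along 4 paths.
Via Brightwater: 76% × 10% = 7.6%.
Via Lumen → Brightwater: 6% × 18% × 10% = 0.108%.
Via Crestway → Brightwater: 25% × 6% × 10% = 0.15%.
Via Lumen: 6% × 90% = 5.4%.
Total: 7.6% + 0.108% + 0.15% + 5.4% = 13.258%.
Rounded: 13.26%.

13.26%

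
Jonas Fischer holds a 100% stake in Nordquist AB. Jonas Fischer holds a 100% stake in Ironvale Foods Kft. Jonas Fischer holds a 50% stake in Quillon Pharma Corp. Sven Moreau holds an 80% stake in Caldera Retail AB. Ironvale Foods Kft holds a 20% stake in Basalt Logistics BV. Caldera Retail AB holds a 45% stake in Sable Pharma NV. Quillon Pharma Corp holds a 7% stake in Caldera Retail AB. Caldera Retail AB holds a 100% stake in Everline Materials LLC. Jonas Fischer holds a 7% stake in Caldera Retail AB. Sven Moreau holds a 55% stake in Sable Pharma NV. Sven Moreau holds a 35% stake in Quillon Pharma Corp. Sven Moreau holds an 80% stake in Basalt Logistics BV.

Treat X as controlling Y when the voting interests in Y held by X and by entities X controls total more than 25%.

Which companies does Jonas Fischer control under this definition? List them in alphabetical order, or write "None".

Jonas holds 50% of Quillon, so Jonas controls Quillon.
Jonas holds 100% of Ironvale, so Jonas controls Ironvale.
Jonas holds 100% of Nordquist, so Jonas controls Nordquist.
No other company's threshold is met.

Ironvale Foods Kft, Nordquist AB, Quillon Pharma Corp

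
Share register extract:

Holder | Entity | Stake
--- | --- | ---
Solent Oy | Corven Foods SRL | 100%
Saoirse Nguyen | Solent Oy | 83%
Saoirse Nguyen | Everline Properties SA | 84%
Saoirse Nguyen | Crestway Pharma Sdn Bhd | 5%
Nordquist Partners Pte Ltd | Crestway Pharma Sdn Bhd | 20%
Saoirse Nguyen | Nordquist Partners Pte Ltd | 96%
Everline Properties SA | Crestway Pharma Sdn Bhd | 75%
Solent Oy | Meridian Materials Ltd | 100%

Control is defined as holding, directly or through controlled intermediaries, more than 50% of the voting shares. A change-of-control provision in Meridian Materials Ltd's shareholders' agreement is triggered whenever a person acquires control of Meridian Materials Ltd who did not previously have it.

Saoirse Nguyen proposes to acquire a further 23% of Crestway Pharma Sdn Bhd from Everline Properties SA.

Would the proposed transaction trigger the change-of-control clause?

No

The purchase adds only to Saoirse's holdings (Everline's stake shrinks), so Saoirse is the only person who could newly come to control Meridian.
Saoirse holds 83% of Solent, so Saoirse controls Solent.
Solent holds 100% of Meridian, so Saoirse controls Meridian.
So Saoirse already controls Meridian before the transaction.
After the purchase, Saoirse's direct stake in Crestway rises to 5% + 23% = 28%, and Everline's stake falls to 52%.
Saoirse controlled Meridian already, so this is not a new person acquiring control; every other person's position is unchanged or reduced.
No new person acquires control, so the clause is not triggered.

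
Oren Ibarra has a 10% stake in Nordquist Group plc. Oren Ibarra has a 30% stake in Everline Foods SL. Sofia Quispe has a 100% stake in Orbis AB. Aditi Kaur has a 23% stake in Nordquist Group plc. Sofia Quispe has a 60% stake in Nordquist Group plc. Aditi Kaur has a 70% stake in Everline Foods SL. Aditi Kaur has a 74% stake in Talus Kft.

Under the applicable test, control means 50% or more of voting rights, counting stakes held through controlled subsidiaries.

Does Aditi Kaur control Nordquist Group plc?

Aditi holds 70% of Everline, so Aditi controls Everline.
Aditi holds 74% of Talus, so Aditi controls Talus.
In Nordquist, Aditi's side holds only 23%, not ≥ 50%.
So Aditi does not control Nordquist.

No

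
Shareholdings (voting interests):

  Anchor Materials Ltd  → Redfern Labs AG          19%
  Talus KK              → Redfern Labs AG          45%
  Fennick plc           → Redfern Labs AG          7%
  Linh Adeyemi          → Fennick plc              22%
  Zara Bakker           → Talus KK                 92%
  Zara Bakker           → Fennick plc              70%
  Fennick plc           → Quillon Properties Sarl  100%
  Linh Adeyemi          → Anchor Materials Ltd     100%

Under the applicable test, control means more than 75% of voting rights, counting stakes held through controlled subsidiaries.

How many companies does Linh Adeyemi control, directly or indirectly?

1

Linh holds 100% of Anchor, so Linh controls Anchor.
No other company's threshold is met.
Linh controls 1 company.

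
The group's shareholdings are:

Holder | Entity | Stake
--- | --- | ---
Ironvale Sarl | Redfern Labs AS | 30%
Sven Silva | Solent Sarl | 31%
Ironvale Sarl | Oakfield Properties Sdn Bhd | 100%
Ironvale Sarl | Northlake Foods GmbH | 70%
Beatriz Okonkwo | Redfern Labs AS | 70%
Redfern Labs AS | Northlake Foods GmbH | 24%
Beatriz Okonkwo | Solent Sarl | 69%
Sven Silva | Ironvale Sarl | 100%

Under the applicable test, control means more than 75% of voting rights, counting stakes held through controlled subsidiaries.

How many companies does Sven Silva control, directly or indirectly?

2

Sven holds 100% of Ironvale, so Sven controls Ironvale.
Ironvale holds 100% of Oakfield, so Sven controls Oakfield.
No other company's threshold is met.
Sven controls 2 companies.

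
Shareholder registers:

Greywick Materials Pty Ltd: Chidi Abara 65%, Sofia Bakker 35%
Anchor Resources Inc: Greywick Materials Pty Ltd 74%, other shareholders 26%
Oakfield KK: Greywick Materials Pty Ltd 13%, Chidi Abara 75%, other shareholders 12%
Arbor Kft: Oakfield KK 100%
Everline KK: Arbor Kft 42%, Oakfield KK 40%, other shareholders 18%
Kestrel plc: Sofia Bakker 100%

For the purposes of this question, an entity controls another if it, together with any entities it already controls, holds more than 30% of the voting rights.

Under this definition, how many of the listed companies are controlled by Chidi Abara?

5

Chidi holds 65% of Greywick, so Chidi controls Greywick.
Greywick holds 74% of Anchor, so Chidi controls Anchor.
Greywick and Chidi together hold 13% + 75% = 88% of Oakfield, so Chidi controls Oakfield.
Oakfield holds 100% of Arbor, so Chidi controls Arbor.
Arbor and Oakfield together hold 42% + 40% = 82% of Everline, so Chidi controls Everline.
No other company's threshold is met.
Chidi controls 5 companies.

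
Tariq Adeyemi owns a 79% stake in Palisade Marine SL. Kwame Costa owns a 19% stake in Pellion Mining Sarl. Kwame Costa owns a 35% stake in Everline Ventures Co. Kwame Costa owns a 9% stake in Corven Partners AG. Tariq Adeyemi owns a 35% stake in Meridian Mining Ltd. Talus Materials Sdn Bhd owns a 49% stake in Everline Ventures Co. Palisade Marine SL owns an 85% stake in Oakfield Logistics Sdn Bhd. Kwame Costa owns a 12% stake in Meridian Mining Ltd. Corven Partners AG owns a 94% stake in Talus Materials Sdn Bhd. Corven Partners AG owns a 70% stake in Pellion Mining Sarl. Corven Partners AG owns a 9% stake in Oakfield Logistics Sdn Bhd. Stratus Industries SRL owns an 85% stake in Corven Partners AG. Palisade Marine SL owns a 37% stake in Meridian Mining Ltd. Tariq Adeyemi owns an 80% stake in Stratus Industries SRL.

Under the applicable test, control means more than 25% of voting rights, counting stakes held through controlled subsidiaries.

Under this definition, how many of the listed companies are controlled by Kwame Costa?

Kwame holds 35% of Everline, so Kwame controls Everline.
No other company's threshold is met.
Kwame controls 1 company.

1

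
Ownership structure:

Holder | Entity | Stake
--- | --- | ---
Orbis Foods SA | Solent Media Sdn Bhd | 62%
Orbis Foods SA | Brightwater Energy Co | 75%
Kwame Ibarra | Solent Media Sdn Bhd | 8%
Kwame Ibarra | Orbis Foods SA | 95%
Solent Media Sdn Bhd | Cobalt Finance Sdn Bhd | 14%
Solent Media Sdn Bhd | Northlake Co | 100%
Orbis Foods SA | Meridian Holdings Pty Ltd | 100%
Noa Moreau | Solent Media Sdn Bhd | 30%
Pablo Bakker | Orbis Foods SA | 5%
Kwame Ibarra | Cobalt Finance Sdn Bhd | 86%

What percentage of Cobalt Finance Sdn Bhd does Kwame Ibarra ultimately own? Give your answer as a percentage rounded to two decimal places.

95.37%

Kwame reaches Cobalt along 3 paths.
Via Orbis → Solent: 95% × 62% × 14% = 8.246%.
Via Solent: 8% × 14% = 1.12%.
Direct stake: 86% = 86%.
Total: 8.246% + 1.12% + 86% = 95.366%.
Rounded: 95.37%.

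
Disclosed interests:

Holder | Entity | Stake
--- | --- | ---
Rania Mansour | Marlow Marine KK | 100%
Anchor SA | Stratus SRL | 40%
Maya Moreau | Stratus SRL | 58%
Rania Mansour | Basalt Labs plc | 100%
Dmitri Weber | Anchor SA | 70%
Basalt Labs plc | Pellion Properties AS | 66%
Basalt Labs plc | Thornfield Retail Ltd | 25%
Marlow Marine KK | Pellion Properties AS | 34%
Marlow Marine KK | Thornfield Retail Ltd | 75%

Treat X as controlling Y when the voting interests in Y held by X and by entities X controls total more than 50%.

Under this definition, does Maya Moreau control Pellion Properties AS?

Maya holds 58% of Stratus, so Maya controls Stratus.
Neither Maya nor any entity Maya controls holds any voting interest in Pellion.
So Maya does not control Pellion.

No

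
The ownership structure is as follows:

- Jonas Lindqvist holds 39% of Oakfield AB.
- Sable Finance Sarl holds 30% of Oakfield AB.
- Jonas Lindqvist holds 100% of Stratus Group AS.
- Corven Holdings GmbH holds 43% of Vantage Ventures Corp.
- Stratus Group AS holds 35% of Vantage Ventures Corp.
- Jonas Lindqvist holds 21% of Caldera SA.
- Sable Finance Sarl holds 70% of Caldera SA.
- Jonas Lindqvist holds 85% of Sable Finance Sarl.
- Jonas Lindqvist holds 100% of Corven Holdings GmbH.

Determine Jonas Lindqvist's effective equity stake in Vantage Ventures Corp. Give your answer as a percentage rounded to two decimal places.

78.00%

Jonas reaches Vantage along 2 paths.
Via Corven: 100% × 43% = 43%.
Via Stratus: 100% × 35% = 35%.
Total: 43% + 35% = 78%.
Rounded: 78.00%.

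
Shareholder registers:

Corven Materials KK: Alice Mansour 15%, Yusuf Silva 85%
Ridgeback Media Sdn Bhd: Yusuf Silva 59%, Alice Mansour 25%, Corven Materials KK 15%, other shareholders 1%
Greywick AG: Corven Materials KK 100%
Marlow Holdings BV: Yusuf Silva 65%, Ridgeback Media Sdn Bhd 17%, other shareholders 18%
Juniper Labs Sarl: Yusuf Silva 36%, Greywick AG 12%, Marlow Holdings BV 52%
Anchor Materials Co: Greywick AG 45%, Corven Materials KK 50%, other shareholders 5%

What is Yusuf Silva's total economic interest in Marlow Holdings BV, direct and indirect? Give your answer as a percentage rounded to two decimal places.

77.20%

Yusuf reaches Marlow along 3 paths.
Direct stake: 65% = 65%.
Via Ridgeback: 59% × 17% = 10.03%.
Via Corven → Ridgeback: 85% × 15% × 17% = 2.1675%.
Total: 65% + 10.03% + 2.1675% = 77.1975%.
Rounded: 77.20%.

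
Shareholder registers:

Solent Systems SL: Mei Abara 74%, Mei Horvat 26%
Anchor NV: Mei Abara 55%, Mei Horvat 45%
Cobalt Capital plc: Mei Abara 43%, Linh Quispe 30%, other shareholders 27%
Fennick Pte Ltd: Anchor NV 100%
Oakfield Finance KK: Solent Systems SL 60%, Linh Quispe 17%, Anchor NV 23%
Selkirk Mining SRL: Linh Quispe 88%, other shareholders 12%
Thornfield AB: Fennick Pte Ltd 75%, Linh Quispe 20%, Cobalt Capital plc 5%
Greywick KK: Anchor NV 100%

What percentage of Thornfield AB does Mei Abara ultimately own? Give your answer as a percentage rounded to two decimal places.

Mei Abara reaches Thornfield along 2 paths.
Via Anchor → Fennick: 55% × 100% × 75% = 41.25%.
Via Cobalt: 43% × 5% = 2.15%.
Total: 41.25% + 2.15% = 43.4%.
Rounded: 43.40%.

43.40%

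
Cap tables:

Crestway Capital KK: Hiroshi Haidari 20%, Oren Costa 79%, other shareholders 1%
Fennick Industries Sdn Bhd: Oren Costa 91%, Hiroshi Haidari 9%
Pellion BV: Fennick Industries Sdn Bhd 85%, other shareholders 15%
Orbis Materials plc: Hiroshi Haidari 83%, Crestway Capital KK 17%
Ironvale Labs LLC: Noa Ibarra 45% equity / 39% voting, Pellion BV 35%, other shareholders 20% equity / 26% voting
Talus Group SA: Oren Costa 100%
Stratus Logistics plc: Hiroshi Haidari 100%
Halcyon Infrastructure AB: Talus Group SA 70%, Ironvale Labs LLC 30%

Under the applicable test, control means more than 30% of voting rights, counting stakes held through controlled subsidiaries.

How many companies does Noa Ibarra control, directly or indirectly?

1

Noa holds 39% of Ironvale, so Noa controls Ironvale.
No other company's threshold is met.
Noa controls 1 company.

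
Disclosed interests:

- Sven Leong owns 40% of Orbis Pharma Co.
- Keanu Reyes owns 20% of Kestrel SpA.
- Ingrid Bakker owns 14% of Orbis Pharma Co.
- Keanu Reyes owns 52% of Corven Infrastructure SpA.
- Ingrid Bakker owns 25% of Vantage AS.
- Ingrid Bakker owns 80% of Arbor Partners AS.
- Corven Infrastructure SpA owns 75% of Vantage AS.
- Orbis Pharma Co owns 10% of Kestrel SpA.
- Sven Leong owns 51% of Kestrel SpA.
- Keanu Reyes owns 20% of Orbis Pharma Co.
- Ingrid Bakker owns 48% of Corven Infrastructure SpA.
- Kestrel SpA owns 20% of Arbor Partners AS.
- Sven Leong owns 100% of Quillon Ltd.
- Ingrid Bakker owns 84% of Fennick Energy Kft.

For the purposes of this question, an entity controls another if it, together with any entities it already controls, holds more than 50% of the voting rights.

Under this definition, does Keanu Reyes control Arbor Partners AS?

No

Keanu holds 52% of Corven, so Keanu controls Corven.
Corven holds 75% of Vantage, so Keanu controls Vantage.
Neither Keanu nor any entity Keanu controls holds any voting interest in Arbor.
So Keanu does not control Arbor.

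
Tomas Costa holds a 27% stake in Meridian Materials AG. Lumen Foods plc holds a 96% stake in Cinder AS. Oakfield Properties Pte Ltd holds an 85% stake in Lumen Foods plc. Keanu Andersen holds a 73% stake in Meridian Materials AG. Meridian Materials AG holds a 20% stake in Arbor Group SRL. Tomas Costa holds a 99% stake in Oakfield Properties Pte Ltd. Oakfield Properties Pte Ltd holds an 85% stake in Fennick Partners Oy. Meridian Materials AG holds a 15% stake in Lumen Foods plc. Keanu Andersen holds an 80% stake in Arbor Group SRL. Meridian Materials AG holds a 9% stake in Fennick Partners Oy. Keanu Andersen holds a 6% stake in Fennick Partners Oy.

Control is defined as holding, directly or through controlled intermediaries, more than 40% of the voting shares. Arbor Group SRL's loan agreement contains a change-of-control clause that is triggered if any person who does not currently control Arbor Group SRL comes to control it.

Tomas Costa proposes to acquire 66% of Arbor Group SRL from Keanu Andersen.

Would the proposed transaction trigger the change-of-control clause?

Yes

The purchase adds only to Tomas's holdings (Keanu's stake shrinks), so Tomas is the only person who could newly come to control Arbor.
Tomas holds 99% of Oakfield, so Tomas controls Oakfield.
Oakfield holds 85% of Lumen, so Tomas controls Lumen.
Oakfield holds 85% of Fennick, so Tomas controls Fennick.
Lumen holds 96% of Cinder, so Tomas controls Cinder.
Neither Tomas nor any entity Tomas controls holds any voting interest in Arbor.
So before the transaction, Tomas does not control Arbor.
After the purchase, Tomas holds 66% of Arbor directly, and Keanu's stake falls to 14%.
Tomas holds 66% of Arbor, so Tomas controls Arbor.
Tomas did not control Arbor before and does after, so the clause is triggered.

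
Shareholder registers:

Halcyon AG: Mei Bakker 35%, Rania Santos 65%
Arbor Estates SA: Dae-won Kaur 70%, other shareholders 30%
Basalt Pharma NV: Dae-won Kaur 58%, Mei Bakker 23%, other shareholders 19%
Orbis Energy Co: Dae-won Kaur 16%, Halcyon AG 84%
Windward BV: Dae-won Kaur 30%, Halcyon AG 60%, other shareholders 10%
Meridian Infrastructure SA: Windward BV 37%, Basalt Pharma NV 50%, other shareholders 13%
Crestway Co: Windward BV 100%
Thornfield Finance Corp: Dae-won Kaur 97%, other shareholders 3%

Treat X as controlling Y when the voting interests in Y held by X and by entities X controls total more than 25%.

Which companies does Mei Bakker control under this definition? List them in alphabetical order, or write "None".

Crestway Co, Halcyon AG, Meridian Infrastructure SA, Orbis Energy Co, Windward BV

Mei holds 35% of Halcyon, so Mei controls Halcyon.
Halcyon holds 84% of Orbis, so Mei controls Orbis.
Halcyon holds 60% of Windward, so Mei controls Windward.
Windward holds 37% of Meridian, so Mei controls Meridian.
Windward holds 100% of Crestway, so Mei controls Crestway.
No other company's threshold is met.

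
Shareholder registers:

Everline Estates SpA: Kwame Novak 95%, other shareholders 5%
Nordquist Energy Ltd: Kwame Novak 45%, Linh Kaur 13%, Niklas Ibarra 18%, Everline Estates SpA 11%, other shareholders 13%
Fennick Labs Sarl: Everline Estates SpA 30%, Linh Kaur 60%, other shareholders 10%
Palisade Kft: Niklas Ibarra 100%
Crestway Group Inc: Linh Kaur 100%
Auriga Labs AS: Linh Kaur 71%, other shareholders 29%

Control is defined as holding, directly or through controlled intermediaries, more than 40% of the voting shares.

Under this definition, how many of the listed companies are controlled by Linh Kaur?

3

Linh holds 60% of Fennick, so Linh controls Fennick.
Linh holds 100% of Crestway, so Linh controls Crestway.
Linh holds 71% of Auriga, so Linh controls Auriga.
No other company's threshold is met.
Linh controls 3 companies.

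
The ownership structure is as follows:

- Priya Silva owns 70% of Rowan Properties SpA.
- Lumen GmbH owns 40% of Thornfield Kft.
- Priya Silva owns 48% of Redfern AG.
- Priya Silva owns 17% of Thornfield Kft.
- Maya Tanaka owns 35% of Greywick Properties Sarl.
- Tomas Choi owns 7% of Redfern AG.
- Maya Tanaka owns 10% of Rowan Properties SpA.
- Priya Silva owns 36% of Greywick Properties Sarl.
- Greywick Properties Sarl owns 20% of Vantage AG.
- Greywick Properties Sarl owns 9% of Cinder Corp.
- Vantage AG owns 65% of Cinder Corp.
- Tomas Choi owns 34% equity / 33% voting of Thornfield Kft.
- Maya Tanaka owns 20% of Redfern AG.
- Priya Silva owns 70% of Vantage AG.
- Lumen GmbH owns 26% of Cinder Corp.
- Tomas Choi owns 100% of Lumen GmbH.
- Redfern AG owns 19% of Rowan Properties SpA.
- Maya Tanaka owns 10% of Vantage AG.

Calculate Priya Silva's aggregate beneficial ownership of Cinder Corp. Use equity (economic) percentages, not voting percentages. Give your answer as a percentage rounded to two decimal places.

53.42%

Priya reaches Cinder along 3 paths.
Via Greywick → Vantage: 36% × 20% × 65% = 4.68%.
Via Vantage: 70% × 65% = 45.5%.
Via Greywick: 36% × 9% = 3.24%.
Total: 4.68% + 45.5% + 3.24% = 53.42%.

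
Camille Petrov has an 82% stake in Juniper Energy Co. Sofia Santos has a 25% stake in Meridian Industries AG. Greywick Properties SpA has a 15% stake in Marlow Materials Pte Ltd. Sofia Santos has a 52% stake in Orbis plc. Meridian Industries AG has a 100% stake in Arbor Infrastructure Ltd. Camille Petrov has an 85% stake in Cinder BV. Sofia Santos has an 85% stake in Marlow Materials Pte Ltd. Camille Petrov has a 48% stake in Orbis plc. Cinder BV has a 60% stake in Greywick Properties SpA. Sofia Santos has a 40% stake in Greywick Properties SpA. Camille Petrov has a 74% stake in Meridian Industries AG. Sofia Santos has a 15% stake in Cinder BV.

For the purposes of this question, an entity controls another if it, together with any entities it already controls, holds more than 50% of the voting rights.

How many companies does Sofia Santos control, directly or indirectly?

Sofia holds 52% of Orbis, so Sofia controls Orbis.
Sofia holds 85% of Marlow, so Sofia controls Marlow.
No other company's threshold is met.
Sofia controls 2 companies.

2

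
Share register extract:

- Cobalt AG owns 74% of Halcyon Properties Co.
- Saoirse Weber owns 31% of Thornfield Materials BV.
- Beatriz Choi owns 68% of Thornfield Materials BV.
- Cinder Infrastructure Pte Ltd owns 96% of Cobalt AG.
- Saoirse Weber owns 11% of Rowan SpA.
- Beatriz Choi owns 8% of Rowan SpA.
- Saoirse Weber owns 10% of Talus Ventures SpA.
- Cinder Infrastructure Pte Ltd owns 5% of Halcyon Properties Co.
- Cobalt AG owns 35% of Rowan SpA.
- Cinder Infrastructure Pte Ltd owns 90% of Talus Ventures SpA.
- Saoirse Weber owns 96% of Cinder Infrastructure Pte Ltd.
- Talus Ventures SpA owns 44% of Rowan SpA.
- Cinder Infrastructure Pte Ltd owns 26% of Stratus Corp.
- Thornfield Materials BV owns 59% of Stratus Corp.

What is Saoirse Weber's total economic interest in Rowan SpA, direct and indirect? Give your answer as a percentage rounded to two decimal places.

85.67%

Saoirse reaches Rowan along 4 paths.
Via Cinder → Talus: 96% × 90% × 44% = 38.016%.
Via Talus: 10% × 44% = 4.4%.
Via Cinder → Cobalt: 96% × 96% × 35% = 32.256%.
Direct stake: 11% = 11%.
Total: 38.016% + 4.4% + 32.256% + 11% = 85.672%.
Rounded: 85.67%.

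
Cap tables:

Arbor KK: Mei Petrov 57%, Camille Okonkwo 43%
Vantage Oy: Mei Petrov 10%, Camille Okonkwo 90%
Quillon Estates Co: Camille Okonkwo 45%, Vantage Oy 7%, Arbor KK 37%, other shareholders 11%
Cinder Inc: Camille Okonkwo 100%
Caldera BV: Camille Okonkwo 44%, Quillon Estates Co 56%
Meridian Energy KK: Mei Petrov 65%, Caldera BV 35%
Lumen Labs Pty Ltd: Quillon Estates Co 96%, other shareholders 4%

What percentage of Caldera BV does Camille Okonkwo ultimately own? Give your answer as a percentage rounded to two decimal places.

Camille reaches Caldera along 4 paths.
Direct stake: 44% = 44%.
Via Quillon: 45% × 56% = 25.2%.
Via Vantage → Quillon: 90% × 7% × 56% = 3.528%.
Via Arbor → Quillon: 43% × 37% × 56% = 8.9096%.
Total: 44% + 25.2% + 3.528% + 8.9096% = 81.6376%.
Rounded: 81.64%.

81.64%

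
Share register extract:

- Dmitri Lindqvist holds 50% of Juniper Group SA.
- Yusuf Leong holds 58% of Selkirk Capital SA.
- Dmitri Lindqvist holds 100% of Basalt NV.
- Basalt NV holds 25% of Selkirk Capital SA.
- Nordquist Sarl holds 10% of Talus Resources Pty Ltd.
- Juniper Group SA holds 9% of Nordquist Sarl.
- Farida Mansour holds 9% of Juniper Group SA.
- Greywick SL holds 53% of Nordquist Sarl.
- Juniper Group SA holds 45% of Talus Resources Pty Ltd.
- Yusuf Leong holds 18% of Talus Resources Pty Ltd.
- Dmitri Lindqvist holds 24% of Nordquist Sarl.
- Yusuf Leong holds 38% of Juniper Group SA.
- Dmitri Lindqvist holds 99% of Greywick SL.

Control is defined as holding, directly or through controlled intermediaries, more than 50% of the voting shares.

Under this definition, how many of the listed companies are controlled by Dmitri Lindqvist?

3

Dmitri holds 99% of Greywick, so Dmitri controls Greywick.
Greywick and Dmitri together hold 53% + 24% = 77% of Nordquist, so Dmitri controls Nordquist.
Dmitri holds 100% of Basalt, so Dmitri controls Basalt.
No other company's threshold is met.
Dmitri controls 3 companies.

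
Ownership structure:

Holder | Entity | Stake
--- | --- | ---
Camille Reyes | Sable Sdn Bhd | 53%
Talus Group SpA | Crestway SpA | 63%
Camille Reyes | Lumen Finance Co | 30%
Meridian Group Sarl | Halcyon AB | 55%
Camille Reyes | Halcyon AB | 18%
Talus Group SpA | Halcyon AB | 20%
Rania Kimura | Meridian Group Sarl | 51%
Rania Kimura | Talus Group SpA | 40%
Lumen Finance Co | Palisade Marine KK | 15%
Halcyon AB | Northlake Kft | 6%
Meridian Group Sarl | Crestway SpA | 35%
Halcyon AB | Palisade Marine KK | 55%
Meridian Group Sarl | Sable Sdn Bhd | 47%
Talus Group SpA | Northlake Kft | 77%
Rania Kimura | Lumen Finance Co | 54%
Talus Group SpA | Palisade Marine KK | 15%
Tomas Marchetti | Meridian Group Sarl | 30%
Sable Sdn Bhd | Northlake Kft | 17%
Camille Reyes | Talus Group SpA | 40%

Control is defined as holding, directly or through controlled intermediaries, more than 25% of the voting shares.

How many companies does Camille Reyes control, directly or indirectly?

Camille holds 40% of Talus, so Camille controls Talus.
Camille and Talus together hold 18% + 20% = 38% of Halcyon, so Camille controls Halcyon.
Camille holds 53% of Sable, so Camille controls Sable.
Camille holds 30% of Lumen, so Camille controls Lumen.
Sable and Talus and Halcyon together hold 17% + 77% + 6% = 100% of Northlake, so Camille controls Northlake.
Talus holds 63% of Crestway, so Camille controls Crestway.
Talus and Halcyon and Lumen together hold 15% + 55% + 15% = 85% of Palisade, so Camille controls Palisade.
No other company's threshold is met.
Camille controls 7 companies.

7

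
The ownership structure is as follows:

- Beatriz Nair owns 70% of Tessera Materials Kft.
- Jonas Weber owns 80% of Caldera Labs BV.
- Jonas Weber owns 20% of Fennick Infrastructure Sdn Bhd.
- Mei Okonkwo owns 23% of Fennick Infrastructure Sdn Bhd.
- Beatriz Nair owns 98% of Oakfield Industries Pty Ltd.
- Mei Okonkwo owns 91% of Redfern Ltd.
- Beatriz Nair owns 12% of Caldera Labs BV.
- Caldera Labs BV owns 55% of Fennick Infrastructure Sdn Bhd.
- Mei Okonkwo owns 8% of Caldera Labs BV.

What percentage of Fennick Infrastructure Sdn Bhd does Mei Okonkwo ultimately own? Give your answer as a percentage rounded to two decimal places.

27.40%

Mei reaches Fennick along 2 paths.
Via Caldera: 8% × 55% = 4.4%.
Direct stake: 23% = 23%.
Total: 4.4% + 23% = 27.4%.
Rounded: 27.40%.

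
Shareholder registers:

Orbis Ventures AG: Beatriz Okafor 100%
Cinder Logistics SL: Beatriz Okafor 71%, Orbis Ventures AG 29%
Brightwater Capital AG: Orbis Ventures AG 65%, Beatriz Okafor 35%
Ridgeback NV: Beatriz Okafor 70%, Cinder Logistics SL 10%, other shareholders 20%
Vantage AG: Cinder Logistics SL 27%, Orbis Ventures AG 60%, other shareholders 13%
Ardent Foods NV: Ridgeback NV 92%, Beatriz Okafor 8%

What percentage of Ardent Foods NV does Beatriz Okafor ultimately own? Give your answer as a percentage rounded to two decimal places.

81.60%

Beatriz reaches Ardent along 4 paths.
Via Ridgeback: 70% × 92% = 64.4%.
Via Cinder → Ridgeback: 71% × 10% × 92% = 6.532%.
Via Orbis → Cinder → Ridgeback: 100% × 29% × 10% × 92% = 2.668%.
Direct stake: 8% = 8%.
Total: 64.4% + 6.532% + 2.668% + 8% = 81.6%.
Rounded: 81.60%.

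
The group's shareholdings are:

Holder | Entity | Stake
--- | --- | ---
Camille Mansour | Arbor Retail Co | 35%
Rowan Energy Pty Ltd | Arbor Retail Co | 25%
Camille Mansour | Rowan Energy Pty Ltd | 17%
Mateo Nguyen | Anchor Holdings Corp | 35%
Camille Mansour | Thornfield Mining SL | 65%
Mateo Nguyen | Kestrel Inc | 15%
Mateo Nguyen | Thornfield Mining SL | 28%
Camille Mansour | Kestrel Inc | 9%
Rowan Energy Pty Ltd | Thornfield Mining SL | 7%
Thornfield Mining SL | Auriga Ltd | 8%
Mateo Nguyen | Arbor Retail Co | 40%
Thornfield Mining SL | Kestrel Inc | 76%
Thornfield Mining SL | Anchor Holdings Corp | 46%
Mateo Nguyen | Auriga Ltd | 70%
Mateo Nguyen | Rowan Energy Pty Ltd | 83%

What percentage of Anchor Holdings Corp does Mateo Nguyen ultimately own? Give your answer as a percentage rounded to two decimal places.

Mateo reaches Anchor along 3 paths.
Via Thornfield: 28% × 46% = 12.88%.
Via Rowan → Thornfield: 83% × 7% × 46% = 2.6726%.
Direct stake: 35% = 35%.
Total: 12.88% + 2.6726% + 35% = 50.5526%.
Rounded: 50.55%.

50.55%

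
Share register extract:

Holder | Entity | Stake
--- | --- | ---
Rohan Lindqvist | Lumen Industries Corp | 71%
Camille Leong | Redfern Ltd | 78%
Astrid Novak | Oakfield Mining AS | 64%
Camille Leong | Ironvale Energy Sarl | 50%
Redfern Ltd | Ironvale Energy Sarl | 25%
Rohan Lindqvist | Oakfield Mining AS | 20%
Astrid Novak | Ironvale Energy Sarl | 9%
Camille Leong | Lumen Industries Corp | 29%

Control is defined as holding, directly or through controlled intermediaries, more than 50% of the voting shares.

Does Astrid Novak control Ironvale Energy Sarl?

No

Astrid holds 64% of Oakfield, so Astrid controls Oakfield.
In Ironvale, Astrid's side holds only 9%, not > 50%.
So Astrid does not control Ironvale.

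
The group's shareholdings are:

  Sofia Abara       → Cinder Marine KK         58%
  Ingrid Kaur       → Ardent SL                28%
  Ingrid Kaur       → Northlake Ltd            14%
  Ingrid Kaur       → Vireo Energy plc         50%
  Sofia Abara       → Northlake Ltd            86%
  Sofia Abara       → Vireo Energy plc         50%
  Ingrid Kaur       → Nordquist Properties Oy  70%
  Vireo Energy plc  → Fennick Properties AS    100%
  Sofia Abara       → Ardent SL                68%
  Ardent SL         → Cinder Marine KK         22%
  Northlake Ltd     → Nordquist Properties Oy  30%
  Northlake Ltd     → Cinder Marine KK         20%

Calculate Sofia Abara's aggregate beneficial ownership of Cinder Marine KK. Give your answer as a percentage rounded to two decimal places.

Sofia reaches Cinder along 3 paths.
Direct stake: 58% = 58%.
Via Northlake: 86% × 20% = 17.2%.
Via Ardent: 68% × 22% = 14.96%.
Total: 58% + 17.2% + 14.96% = 90.16%.

90.16%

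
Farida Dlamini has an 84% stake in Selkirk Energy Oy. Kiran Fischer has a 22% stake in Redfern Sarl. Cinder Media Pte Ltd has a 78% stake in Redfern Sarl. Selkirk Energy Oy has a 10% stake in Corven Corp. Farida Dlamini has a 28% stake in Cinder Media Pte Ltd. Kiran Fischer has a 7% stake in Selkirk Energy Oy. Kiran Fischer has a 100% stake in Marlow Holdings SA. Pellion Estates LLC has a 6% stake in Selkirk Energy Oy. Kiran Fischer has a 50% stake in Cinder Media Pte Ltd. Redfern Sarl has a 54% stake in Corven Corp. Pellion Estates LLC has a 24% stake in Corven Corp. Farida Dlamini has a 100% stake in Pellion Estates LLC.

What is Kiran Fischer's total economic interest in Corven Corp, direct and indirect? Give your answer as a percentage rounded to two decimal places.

33.64%

Kiran reaches Corven along 3 paths.
Via Redfern: 22% × 54% = 11.88%.
Via Cinder → Redfern: 50% × 78% × 54% = 21.06%.
Via Selkirk: 7% × 10% = 0.7%.
Total: 11.88% + 21.06% + 0.7% = 33.64%.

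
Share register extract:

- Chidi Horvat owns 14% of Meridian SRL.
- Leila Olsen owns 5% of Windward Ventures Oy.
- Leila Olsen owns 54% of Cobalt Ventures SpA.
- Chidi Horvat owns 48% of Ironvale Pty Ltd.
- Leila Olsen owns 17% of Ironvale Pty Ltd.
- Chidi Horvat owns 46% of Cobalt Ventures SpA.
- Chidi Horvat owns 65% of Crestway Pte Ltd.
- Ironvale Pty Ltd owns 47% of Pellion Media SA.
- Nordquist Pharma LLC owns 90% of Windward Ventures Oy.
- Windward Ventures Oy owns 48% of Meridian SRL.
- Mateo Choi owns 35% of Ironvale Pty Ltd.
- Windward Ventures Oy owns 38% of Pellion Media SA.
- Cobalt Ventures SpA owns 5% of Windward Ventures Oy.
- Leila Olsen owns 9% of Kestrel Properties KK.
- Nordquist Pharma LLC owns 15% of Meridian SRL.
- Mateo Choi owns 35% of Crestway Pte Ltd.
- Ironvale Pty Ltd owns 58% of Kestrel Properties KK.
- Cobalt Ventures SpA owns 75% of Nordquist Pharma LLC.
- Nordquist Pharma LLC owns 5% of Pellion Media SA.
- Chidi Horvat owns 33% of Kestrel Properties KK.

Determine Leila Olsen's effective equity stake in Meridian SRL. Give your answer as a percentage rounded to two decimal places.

27.27%

Leila reaches Meridian along 4 paths.
Via Windward: 5% × 48% = 2.4%.
Via Cobalt → Windward: 54% × 5% × 48% = 1.296%.
Via Cobalt → Nordquist → Windward: 54% × 75% × 90% × 48% = 17.496%.
Via Cobalt → Nordquist: 54% × 75% × 15% = 6.075%.
Total: 2.4% + 1.296% + 17.496% + 6.075% = 27.267%.
Rounded: 27.27%.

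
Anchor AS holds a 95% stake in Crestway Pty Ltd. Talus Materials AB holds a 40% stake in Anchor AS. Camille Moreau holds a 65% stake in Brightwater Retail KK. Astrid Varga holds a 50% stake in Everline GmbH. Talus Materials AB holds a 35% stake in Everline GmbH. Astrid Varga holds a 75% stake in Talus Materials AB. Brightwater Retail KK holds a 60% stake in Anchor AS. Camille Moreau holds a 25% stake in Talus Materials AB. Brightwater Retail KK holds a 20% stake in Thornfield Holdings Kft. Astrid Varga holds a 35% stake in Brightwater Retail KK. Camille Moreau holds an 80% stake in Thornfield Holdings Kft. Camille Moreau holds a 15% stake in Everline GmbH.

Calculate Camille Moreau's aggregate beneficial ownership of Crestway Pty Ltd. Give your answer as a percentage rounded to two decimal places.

46.55%

Camille reaches Crestway along 2 paths.
Via Brightwater → Anchor: 65% × 60% × 95% = 37.05%.
Via Talus → Anchor: 25% × 40% × 95% = 9.5%.
Total: 37.05% + 9.5% = 46.55%.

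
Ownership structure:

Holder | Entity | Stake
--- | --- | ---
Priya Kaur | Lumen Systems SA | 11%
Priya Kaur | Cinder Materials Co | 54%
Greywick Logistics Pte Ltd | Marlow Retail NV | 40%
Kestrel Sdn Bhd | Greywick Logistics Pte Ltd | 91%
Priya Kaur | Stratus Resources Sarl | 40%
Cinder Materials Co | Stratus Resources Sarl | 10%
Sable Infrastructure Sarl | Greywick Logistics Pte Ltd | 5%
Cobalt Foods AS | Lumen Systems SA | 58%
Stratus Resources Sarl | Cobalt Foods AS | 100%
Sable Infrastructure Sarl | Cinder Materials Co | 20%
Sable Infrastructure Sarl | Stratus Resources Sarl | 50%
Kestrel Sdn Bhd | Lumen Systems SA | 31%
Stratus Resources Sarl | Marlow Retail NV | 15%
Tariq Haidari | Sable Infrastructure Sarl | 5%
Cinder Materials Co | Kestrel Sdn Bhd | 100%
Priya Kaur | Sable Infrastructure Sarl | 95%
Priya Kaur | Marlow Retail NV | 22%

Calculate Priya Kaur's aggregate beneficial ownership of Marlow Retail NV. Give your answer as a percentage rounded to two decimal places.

Priya reaches Marlow along 8 paths.
Via Cinder → Kestrel → Greywick: 54% × 100% × 91% × 40% = 19.656%.
Via Sable → Cinder → Kestrel → Greywick: 95% × 20% × 100% × 91% × 40% = 6.916%.
Via Sable → Greywick: 95% × 5% × 40% = 1.9%.
Direct stake: 22% = 22%.
Via Sable → Stratus: 95% × 50% × 15% = 7.125%.
Via Stratus: 40% × 15% = 6%.
Via Cinder → Stratus: 54% × 10% × 15% = 0.81%.
Via Sable → Cinder → Stratus: 95% × 20% × 10% × 15% = 0.285%.
Total: 19.656% + 6.916% + 1.9% + 22% + 7.125% + 6% + 0.81% + 0.285% = 64.692%.
Rounded: 64.69%.

64.69%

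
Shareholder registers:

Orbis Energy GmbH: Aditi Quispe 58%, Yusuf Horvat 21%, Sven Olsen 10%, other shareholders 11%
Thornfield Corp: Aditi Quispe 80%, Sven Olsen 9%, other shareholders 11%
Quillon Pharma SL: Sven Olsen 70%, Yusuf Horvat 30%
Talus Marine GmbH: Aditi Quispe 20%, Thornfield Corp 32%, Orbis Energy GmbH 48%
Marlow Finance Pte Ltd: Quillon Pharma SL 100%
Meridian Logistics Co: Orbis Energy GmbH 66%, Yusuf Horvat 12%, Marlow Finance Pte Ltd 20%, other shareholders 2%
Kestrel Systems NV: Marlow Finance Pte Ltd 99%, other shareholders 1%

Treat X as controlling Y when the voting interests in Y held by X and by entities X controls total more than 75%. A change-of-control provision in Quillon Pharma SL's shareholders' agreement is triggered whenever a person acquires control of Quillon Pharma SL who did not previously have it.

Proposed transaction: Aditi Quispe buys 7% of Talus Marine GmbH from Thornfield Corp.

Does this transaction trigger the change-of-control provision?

No

The purchase adds only to Aditi's holdings (Thornfield's stake shrinks), so Aditi is the only person who could newly come to control Quillon.
Aditi holds 80% of Thornfield, so Aditi controls Thornfield.
Neither Aditi nor any entity Aditi controls holds any voting interest in Quillon.
So before the transaction, Aditi does not control Quillon.
After the purchase, Aditi's direct stake in Talus rises to 20% + 7% = 27%, and Thornfield's stake falls to 25%.
Aditi's side now holds 27% + 25% = 52% of Talus, not > 75%, so Aditi still does not control Talus.
After the transaction, neither Aditi nor any entity Aditi controls holds a voting interest in Quillon, so Aditi still does not control it.
No new person acquires control, so the clause is not triggered.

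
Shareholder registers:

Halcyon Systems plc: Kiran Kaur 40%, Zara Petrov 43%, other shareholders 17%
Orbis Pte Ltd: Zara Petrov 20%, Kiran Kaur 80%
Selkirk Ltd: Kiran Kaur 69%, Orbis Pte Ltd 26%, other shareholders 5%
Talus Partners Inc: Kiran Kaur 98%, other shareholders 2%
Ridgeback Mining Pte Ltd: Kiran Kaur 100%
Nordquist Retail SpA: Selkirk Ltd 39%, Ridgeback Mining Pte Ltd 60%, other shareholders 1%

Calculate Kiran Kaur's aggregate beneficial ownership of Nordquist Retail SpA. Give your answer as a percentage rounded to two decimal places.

95.02%

Kiran reaches Nordquist along 3 paths.
Via Selkirk: 69% × 39% = 26.91%.
Via Orbis → Selkirk: 80% × 26% × 39% = 8.112%.
Via Ridgeback: 100% × 60% = 60%.
Total: 26.91% + 8.112% + 60% = 95.022%.
Rounded: 95.02%.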